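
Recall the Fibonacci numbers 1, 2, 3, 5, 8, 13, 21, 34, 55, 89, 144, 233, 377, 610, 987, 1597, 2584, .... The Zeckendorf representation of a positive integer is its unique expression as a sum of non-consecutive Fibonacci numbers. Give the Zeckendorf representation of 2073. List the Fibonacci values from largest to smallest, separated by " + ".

1597 ≤ 2073 < 2584, so take 1597; remainder 476
377 ≤ 476 < 610, so take 377; remainder 99
89 ≤ 99 < 144, so take 89; remainder 10
8 ≤ 10 < 13, so take 8; remainder 2
2 ≤ 2 < 3, so take 2; remainder 0
So 2073 = 1597 + 377 + 89 + 8 + 2, with no two terms consecutive in the sequence.

1597 + 377 + 89 + 8 + 2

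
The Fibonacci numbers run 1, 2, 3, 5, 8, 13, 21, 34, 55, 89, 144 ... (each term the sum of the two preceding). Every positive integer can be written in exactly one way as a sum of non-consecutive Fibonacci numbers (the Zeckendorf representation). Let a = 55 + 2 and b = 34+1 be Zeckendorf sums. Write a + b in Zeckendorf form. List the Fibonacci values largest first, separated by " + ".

89 + 3

The two numbers are 57 and 35, so their sum is 92.
92 − 89 = 3
3 − 3 = 0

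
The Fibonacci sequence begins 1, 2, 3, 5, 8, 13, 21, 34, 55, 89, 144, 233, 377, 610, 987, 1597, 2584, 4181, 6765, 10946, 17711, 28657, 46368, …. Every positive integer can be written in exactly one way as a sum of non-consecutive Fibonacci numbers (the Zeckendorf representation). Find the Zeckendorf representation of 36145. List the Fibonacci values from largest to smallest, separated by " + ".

Greedily peel off the largest Fibonacci term at each step:
subtract 28657 from 36145: 7488 remains
subtract 6765 from 7488: 723 remains
subtract 610 from 723: 113 remains
subtract 89 from 113: 24 remains
subtract 21 from 24: 3 remains
subtract 3 from 3: 0 remains
So 36145 = 28657 + 6765 + 610 + 89 + 21 + 3, with no two terms consecutive in the sequence.

28657 + 6765 + 610 + 89 + 21 + 3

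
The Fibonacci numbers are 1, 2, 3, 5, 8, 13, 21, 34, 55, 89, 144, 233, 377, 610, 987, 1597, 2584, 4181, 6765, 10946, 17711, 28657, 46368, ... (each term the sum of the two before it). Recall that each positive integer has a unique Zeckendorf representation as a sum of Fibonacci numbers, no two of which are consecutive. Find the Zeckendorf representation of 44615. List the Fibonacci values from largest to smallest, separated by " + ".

28657 + 10946 + 4181 + 610 + 144 + 55 + 21 + 1

largest Fibonacci ≤ 44615 is 28657; 44615 − 28657 = 15958
largest Fibonacci ≤ 15958 is 10946; 15958 − 10946 = 5012
largest Fibonacci ≤ 5012 is 4181; 5012 − 4181 = 831
largest Fibonacci ≤ 831 is 610; 831 − 610 = 221
largest Fibonacci ≤ 221 is 144; 221 − 144 = 77
largest Fibonacci ≤ 77 is 55; 77 − 55 = 22
largest Fibonacci ≤ 22 is 21; 22 − 21 = 1
largest Fibonacci ≤ 1 is 1; 1 − 1 = 0
So 44615 = 28657 + 10946 + 4181 + 610 + 144 + 55 + 21 + 1, with no two terms consecutive in the sequence.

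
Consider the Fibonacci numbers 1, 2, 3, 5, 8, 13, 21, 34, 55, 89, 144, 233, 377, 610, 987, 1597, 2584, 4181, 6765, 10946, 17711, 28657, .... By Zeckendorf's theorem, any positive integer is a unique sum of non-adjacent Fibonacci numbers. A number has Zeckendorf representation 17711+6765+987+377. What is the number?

17711+6765+987+377 = 25840.

25840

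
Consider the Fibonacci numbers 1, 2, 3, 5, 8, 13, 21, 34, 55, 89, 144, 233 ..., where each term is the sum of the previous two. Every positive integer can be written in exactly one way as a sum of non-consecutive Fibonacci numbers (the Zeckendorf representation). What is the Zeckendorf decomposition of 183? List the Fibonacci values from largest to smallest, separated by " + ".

Greedy algorithm:
183: greatest Fibonacci not exceeding it is 144, leaving 39
39: greatest Fibonacci not exceeding it is 34, leaving 5
5: greatest Fibonacci not exceeding it is 5, leaving 0
So 183 = 144 + 34 + 5, with no two terms consecutive in the sequence.

144 + 34 + 5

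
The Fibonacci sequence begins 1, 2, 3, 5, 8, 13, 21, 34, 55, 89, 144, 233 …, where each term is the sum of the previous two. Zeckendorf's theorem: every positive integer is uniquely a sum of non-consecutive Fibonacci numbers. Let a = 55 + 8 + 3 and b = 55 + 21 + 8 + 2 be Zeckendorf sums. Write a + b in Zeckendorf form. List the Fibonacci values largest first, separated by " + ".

144 + 8

The two numbers are 66 and 86, so their sum is 152.
152 − 144 = 8
8 − 8 = 0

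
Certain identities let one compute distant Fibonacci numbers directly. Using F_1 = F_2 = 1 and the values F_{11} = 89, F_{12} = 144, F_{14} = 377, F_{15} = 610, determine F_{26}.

121393

By the addition formula F_{m+n} = F_m F_{n+1} + F_{m−1} F_n with m=12, n=14: F_{26} = 144·610 + 89·377 = 87840 + 33553 = 121393.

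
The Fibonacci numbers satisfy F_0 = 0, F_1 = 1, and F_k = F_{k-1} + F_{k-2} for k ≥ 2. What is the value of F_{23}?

28657

Iterating the recurrence up to F_{19} = 4181 and F_{18} = 2584:
F_{20} = F_{19} + F_{18} = 4181 + 2584 = 6765
F_{21} = F_{20} + F_{19} = 6765 + 4181 = 10946
F_{22} = F_{21} + F_{20} = 10946 + 6765 = 17711
F_{23} = F_{22} + F_{21} = 17711 + 10946 = 28657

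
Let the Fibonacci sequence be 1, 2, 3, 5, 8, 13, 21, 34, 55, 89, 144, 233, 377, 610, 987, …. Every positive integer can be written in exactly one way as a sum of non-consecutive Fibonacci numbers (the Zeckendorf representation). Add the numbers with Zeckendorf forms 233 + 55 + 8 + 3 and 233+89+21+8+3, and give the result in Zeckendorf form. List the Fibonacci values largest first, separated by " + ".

610 + 34 + 8 + 1

The two numbers are 299 and 354, so their sum is 653.
largest Fibonacci ≤ 653 is 610; 653 − 610 = 43
largest Fibonacci ≤ 43 is 34; 43 − 34 = 9
largest Fibonacci ≤ 9 is 8; 9 − 8 = 1
largest Fibonacci ≤ 1 is 1; 1 − 1 = 0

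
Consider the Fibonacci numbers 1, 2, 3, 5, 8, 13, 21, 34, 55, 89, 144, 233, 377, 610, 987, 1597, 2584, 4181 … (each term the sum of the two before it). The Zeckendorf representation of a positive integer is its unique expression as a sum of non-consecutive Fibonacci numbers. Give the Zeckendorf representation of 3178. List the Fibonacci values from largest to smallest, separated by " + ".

2584 + 377 + 144 + 55 + 13 + 5

largest Fibonacci ≤ 3178 is 2584; 3178 − 2584 = 594
largest Fibonacci ≤ 594 is 377; 594 − 377 = 217
largest Fibonacci ≤ 217 is 144; 217 − 144 = 73
largest Fibonacci ≤ 73 is 55; 73 − 55 = 18
largest Fibonacci ≤ 18 is 13; 18 − 13 = 5
largest Fibonacci ≤ 5 is 5; 5 − 5 = 0
So 3178 = 2584 + 377 + 144 + 55 + 13 + 5, with no two terms consecutive in the sequence.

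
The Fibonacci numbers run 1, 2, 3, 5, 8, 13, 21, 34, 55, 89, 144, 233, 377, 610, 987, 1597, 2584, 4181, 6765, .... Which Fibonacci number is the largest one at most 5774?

4181

4181 ≤ 5774 < 6765, so the largest Fibonacci number not exceeding 5774 is 4181.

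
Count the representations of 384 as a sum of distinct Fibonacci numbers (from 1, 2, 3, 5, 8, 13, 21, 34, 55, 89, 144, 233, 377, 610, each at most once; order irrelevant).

5

384 = 377+5+2 = 233+144+5+2 = 233+89+55+5+2 = … (2 more), for 5 in all.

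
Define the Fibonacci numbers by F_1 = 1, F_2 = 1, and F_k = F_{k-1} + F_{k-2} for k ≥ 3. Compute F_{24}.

46368

Iterating the recurrence up to F_{16} = 987 and F_{15} = 610:
F_{17} = F_{16} + F_{15} = 987 + 610 = 1597
F_{18} = F_{17} + F_{16} = 1597 + 987 = 2584
F_{19} = F_{18} + F_{17} = 2584 + 1597 = 4181
F_{20} = F_{19} + F_{18} = 4181 + 2584 = 6765
F_{21} = F_{20} + F_{19} = 6765 + 4181 = 10946
F_{22} = F_{21} + F_{20} = 10946 + 6765 = 17711
F_{23} = F_{22} + F_{21} = 17711 + 10946 = 28657
F_{24} = F_{23} + F_{22} = 28657 + 17711 = 46368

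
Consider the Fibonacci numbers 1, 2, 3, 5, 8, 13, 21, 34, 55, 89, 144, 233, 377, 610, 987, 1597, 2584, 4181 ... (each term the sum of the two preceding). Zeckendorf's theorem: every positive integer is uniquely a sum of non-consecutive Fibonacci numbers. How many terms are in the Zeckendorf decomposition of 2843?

Greedy algorithm:
2584 ≤ 2843 < 4181, so take 2584; remainder 259
233 ≤ 259 < 377, so take 233; remainder 26
21 ≤ 26 < 34, so take 21; remainder 5
5 ≤ 5 < 8, so take 5; remainder 0
2843 = 2584 + 233 + 21 + 5, which has 4 terms.

4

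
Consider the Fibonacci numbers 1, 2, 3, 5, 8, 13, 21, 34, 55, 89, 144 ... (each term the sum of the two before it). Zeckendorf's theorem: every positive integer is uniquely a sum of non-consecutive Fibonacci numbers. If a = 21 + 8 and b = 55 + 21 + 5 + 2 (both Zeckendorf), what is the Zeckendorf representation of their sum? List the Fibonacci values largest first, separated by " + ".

89 + 21 + 2

The two numbers are 29 and 83, so their sum is 112.
Repeatedly subtract the largest Fibonacci number that fits:
112: greatest Fibonacci not exceeding it is 89, leaving 23
23: greatest Fibonacci not exceeding it is 21, leaving 2
2: greatest Fibonacci not exceeding it is 2, leaving 0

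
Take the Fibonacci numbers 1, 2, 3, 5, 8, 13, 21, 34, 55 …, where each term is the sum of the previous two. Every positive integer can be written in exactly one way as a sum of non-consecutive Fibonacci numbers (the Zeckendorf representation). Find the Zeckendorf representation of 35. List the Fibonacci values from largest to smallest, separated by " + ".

subtract 34 from 35: 1 remains
subtract 1 from 1: 0 remains
So 35 = 34 + 1, with no two terms consecutive in the sequence.

34 + 1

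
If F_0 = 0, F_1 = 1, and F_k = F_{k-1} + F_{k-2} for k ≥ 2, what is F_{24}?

46368

Iterating the recurrence up to F_{17} = 1597 and F_{16} = 987:
F_{18} = F_{17} + F_{16} = 1597 + 987 = 2584
F_{19} = F_{18} + F_{17} = 2584 + 1597 = 4181
F_{20} = F_{19} + F_{18} = 4181 + 2584 = 6765
F_{21} = F_{20} + F_{19} = 6765 + 4181 = 10946
F_{22} = F_{21} + F_{20} = 10946 + 6765 = 17711
F_{23} = F_{22} + F_{21} = 17711 + 10946 = 28657
F_{24} = F_{23} + F_{22} = 28657 + 17711 = 46368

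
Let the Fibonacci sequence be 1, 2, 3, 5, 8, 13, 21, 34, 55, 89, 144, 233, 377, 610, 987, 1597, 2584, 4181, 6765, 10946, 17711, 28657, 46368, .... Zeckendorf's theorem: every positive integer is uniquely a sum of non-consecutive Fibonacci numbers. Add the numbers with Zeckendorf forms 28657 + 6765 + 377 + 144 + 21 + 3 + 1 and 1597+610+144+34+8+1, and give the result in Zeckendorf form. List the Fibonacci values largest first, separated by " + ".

The two numbers are 35968 and 2394, so their sum is 38362.
38362: greatest Fibonacci not exceeding it is 28657, leaving 9705
9705: greatest Fibonacci not exceeding it is 6765, leaving 2940
2940: greatest Fibonacci not exceeding it is 2584, leaving 356
356: greatest Fibonacci not exceeding it is 233, leaving 123
123: greatest Fibonacci not exceeding it is 89, leaving 34
34: greatest Fibonacci not exceeding it is 34, leaving 0

28657 + 6765 + 2584 + 233 + 89 + 34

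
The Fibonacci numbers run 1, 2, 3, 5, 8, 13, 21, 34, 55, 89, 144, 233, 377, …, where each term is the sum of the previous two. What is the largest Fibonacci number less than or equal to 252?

233

233 ≤ 252 < 377, so the largest Fibonacci number not exceeding 252 is 233.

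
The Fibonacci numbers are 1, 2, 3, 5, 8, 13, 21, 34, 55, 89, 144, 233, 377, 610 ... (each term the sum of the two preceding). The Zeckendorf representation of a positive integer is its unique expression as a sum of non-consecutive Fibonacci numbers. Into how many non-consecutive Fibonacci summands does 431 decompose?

431: greatest Fibonacci not exceeding it is 377, leaving 54
54: greatest Fibonacci not exceeding it is 34, leaving 20
20: greatest Fibonacci not exceeding it is 13, leaving 7
7: greatest Fibonacci not exceeding it is 5, leaving 2
2: greatest Fibonacci not exceeding it is 2, leaving 0
431 = 377 + 34 + 13 + 5 + 2, which has 5 terms.

5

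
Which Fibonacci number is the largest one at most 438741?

317811 ≤ 438741 < 514229, so the largest Fibonacci number not exceeding 438741 is 317811.

317811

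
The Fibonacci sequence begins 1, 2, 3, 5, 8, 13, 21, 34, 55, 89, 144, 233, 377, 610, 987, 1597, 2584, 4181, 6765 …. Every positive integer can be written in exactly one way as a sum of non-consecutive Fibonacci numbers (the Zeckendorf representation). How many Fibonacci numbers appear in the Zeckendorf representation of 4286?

Greedily peel off the largest Fibonacci term at each step:
take 4181 (≤ 4286); 4286 − 4181 = 105
take 89 (≤ 105); 105 − 89 = 16
take 13 (≤ 16); 16 − 13 = 3
take 3 (≤ 3); 3 − 3 = 0
4286 = 4181 + 89 + 13 + 3, which has 4 terms.

4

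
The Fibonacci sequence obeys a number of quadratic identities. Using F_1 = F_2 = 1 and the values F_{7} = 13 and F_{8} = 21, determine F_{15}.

610

By F_{2k+1} = F_k² + F_{k+1}²: F_{15} = 13² + 21² = 169 + 441 = 610.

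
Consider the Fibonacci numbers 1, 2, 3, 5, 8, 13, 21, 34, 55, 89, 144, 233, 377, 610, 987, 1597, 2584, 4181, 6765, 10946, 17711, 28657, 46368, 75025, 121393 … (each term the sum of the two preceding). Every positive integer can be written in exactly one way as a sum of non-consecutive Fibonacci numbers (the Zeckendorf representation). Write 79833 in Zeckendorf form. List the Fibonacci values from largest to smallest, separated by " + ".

75025 + 4181 + 610 + 13 + 3 + 1

Greedy algorithm:
subtract 75025 from 79833: 4808 remains
subtract 4181 from 4808: 627 remains
subtract 610 from 627: 17 remains
subtract 13 from 17: 4 remains
subtract 3 from 4: 1 remains
subtract 1 from 1: 0 remains
So 79833 = 75025 + 4181 + 610 + 13 + 3 + 1, with no two terms consecutive in the sequence.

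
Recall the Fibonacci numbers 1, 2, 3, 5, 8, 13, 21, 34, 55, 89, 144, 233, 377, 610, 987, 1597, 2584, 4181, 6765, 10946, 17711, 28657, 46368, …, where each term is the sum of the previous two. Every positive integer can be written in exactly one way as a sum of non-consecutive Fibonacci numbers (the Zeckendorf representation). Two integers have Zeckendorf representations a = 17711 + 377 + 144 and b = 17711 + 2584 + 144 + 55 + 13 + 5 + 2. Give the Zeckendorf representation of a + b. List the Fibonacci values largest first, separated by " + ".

28657 + 6765 + 2584 + 610 + 89 + 34 + 5 + 2

The two numbers are 18232 and 20514, so their sum is 38746.
Greedily peel off the largest Fibonacci term at each step:
largest Fibonacci ≤ 38746 is 28657; 38746 − 28657 = 10089
largest Fibonacci ≤ 10089 is 6765; 10089 − 6765 = 3324
largest Fibonacci ≤ 3324 is 2584; 3324 − 2584 = 740
largest Fibonacci ≤ 740 is 610; 740 − 610 = 130
largest Fibonacci ≤ 130 is 89; 130 − 89 = 41
largest Fibonacci ≤ 41 is 34; 41 − 34 = 7
largest Fibonacci ≤ 7 is 5; 7 − 5 = 2
largest Fibonacci ≤ 2 is 2; 2 − 2 = 0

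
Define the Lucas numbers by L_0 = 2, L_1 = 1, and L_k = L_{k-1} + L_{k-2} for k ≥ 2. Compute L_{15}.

Iterating the recurrence up to L_{8} = 47 and L_{7} = 29:
L_{9} = L_{8} + L_{7} = 47 + 29 = 76
L_{10} = L_{9} + L_{8} = 76 + 47 = 123
L_{11} = L_{10} + L_{9} = 123 + 76 = 199
L_{12} = L_{11} + L_{10} = 199 + 123 = 322
L_{13} = L_{12} + L_{11} = 322 + 199 = 521
L_{14} = L_{13} + L_{12} = 521 + 322 = 843
L_{15} = L_{14} + L_{13} = 843 + 521 = 1364

1364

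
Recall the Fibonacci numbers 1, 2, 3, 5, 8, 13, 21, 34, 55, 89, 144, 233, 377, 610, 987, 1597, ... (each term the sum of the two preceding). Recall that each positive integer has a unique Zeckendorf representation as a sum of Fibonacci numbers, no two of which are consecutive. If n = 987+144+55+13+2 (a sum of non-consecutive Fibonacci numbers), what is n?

987+144+55+13+2 = 1201.

1201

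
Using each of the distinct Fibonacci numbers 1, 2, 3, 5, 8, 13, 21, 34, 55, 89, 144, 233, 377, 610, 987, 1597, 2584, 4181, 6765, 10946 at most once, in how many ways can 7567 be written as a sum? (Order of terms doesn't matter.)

Each representation comes from the Zeckendorf form by replacing some F_k with F_{k−1} + F_{k−2} where possible.
7567 = 6765+610+144+34+13+1 = 6765+610+144+34+8+5+1 = 6765+610+89+55+34+13+1 = 6765+377+233+144+34+13+1 = … (56 more), for 60 in all.

60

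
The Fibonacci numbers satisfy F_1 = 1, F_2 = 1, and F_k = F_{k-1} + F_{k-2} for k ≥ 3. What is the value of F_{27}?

Iterating the recurrence up to F_{19} = 4181 and F_{18} = 2584:
F_{20} = F_{19} + F_{18} = 4181 + 2584 = 6765
F_{21} = F_{20} + F_{19} = 6765 + 4181 = 10946
F_{22} = F_{21} + F_{20} = 10946 + 6765 = 17711
F_{23} = F_{22} + F_{21} = 17711 + 10946 = 28657
F_{24} = F_{23} + F_{22} = 28657 + 17711 = 46368
F_{25} = F_{24} + F_{23} = 46368 + 28657 = 75025
F_{26} = F_{25} + F_{24} = 75025 + 46368 = 121393
F_{27} = F_{26} + F_{25} = 121393 + 75025 = 196418

196418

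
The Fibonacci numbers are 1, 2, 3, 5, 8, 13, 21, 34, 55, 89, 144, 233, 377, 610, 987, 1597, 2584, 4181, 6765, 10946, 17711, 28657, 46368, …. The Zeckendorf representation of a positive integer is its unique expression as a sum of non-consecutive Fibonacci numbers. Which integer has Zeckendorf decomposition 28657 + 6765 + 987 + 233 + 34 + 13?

36689

28657 + 6765 + 987 + 233 + 34 + 13 = 36689.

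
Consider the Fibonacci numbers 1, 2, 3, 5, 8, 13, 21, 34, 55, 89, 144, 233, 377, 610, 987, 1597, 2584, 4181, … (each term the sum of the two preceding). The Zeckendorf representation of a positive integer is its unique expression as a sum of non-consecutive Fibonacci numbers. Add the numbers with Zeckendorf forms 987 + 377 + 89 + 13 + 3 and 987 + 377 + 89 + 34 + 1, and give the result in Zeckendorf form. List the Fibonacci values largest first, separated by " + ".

2584 + 233 + 89 + 34 + 13 + 3 + 1

The two numbers are 1469 and 1488, so their sum is 2957.
2957: greatest Fibonacci not exceeding it is 2584, leaving 373
373: greatest Fibonacci not exceeding it is 233, leaving 140
140: greatest Fibonacci not exceeding it is 89, leaving 51
51: greatest Fibonacci not exceeding it is 34, leaving 17
17: greatest Fibonacci not exceeding it is 13, leaving 4
4: greatest Fibonacci not exceeding it is 3, leaving 1
1: greatest Fibonacci not exceeding it is 1, leaving 0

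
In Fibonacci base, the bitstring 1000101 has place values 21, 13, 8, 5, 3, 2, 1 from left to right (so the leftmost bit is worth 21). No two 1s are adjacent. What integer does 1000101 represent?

Summing the place values of the 1 bits: 21 + 3 + 1 = 25.

25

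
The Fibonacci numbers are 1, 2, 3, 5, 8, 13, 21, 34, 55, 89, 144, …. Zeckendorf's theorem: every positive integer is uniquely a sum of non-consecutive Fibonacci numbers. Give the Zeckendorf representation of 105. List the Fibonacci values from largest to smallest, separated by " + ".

largest Fibonacci ≤ 105 is 89; 105 − 89 = 16
largest Fibonacci ≤ 16 is 13; 16 − 13 = 3
largest Fibonacci ≤ 3 is 3; 3 − 3 = 0
So 105 = 89 + 13 + 3, with no two terms consecutive in the sequence.

89 + 13 + 3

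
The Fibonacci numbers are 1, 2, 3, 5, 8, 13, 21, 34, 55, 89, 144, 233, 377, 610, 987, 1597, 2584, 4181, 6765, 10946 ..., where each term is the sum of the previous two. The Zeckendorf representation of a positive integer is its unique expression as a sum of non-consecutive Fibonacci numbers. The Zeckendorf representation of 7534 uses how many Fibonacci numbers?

5

Repeatedly subtract the largest Fibonacci number that fits:
subtract 6765 from 7534: 769 remains
subtract 610 from 769: 159 remains
subtract 144 from 159: 15 remains
subtract 13 from 15: 2 remains
subtract 2 from 2: 0 remains
7534 = 6765 + 610 + 144 + 13 + 2, which has 5 terms.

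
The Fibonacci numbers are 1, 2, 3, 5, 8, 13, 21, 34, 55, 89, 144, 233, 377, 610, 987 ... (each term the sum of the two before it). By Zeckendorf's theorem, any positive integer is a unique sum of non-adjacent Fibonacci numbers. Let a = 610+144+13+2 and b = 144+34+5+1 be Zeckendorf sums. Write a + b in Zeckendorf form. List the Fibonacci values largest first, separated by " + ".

610 + 233 + 89 + 21

The two numbers are 769 and 184, so their sum is 953.
953 − 610 = 343
343 − 233 = 110
110 − 89 = 21
21 − 21 = 0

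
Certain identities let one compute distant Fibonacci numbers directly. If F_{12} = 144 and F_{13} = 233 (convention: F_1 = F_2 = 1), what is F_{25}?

75025

By F_{2k+1} = F_k² + F_{k+1}²: F_{25} = 144² + 233² = 20736 + 54289 = 75025.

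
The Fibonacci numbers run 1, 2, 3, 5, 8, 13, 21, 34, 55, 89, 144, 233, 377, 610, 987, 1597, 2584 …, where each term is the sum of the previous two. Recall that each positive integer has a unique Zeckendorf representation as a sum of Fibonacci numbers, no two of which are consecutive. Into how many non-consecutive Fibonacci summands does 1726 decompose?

5

Greedy algorithm:
1597 ≤ 1726 < 2584, so take 1597; remainder 129
89 ≤ 129 < 144, so take 89; remainder 40
34 ≤ 40 < 55, so take 34; remainder 6
5 ≤ 6 < 8, so take 5; remainder 1
1 ≤ 1 < 2, so take 1; remainder 0
1726 = 1597 + 89 + 34 + 5 + 1, which has 5 terms.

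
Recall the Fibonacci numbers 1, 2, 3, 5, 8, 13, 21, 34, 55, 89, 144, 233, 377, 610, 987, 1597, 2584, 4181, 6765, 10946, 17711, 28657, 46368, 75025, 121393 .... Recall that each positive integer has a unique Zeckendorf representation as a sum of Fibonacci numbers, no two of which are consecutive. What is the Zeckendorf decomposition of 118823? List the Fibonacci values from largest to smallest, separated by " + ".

75025 + 28657 + 10946 + 4181 + 13 + 1

118823: greatest Fibonacci not exceeding it is 75025, leaving 43798
43798: greatest Fibonacci not exceeding it is 28657, leaving 15141
15141: greatest Fibonacci not exceeding it is 10946, leaving 4195
4195: greatest Fibonacci not exceeding it is 4181, leaving 14
14: greatest Fibonacci not exceeding it is 13, leaving 1
1: greatest Fibonacci not exceeding it is 1, leaving 0
So 118823 = 75025 + 28657 + 10946 + 4181 + 13 + 1, with no two terms consecutive in the sequence.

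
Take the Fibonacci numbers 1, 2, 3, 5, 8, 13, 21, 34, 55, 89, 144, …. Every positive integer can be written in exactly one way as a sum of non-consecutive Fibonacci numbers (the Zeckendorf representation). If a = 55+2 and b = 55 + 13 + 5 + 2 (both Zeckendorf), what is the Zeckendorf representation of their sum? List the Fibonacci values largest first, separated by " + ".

The two numbers are 57 and 75, so their sum is 132.
Greedily peel off the largest Fibonacci term at each step:
89 ≤ 132 < 144, so take 89; remainder 43
34 ≤ 43 < 55, so take 34; remainder 9
8 ≤ 9 < 13, so take 8; remainder 1
1 ≤ 1 < 2, so take 1; remainder 0

89 + 34 + 8 + 1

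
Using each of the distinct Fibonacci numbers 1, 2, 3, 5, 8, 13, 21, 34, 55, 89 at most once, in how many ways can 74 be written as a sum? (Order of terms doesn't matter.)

6

74 = 55+13+5+1 = 55+13+3+2+1 = 34+21+13+5+1 = … (3 more), for 6 in all.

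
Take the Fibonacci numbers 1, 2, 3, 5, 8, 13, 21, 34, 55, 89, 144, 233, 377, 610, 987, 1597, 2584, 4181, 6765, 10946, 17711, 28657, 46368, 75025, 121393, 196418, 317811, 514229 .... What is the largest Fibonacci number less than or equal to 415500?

317811

317811 ≤ 415500 < 514229, so the largest Fibonacci number not exceeding 415500 is 317811.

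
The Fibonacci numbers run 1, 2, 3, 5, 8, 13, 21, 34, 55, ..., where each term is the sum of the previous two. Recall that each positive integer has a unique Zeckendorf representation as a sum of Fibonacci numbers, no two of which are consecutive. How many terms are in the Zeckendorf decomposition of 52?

3

subtract 34 from 52: 18 remains
subtract 13 from 18: 5 remains
subtract 5 from 5: 0 remains
52 = 34 + 13 + 5, which has 3 terms.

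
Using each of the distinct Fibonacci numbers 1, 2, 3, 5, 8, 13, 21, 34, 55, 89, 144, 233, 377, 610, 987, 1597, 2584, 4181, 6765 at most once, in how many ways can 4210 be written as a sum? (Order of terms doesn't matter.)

Starting from the Zeckendorf form and repeatedly splitting a term F_k into F_{k−1} + F_{k−2} (when neither is already used) reaches every representation.
4210 = 4181+21+8 = 4181+21+5+3 = 2584+1597+21+8 = 4181+21+5+2+1 = 4181+13+8+5+3 = … (25 more), for 30 in all.

30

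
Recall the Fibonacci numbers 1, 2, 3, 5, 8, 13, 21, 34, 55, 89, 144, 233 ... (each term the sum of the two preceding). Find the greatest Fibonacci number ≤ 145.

144 ≤ 145 < 233, so the largest Fibonacci number not exceeding 145 is 144.

144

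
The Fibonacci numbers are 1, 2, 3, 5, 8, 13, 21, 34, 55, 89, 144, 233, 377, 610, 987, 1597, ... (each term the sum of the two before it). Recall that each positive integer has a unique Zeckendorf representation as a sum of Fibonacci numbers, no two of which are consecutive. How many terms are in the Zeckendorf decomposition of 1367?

3

1367: greatest Fibonacci not exceeding it is 987, leaving 380
380: greatest Fibonacci not exceeding it is 377, leaving 3
3: greatest Fibonacci not exceeding it is 3, leaving 0
1367 = 987 + 377 + 3, which has 3 terms.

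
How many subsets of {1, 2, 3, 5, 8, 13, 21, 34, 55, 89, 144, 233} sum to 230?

5

Starting from the Zeckendorf form and repeatedly splitting a term F_k into F_{k−1} + F_{k−2} (when neither is already used) reaches every representation.
230 = 144+55+21+8+2 = 144+55+21+5+3+2 = 144+55+13+8+5+3+2 = 144+34+21+13+8+5+3+2 = 89+55+34+21+13+8+5+3+2 — 5 representations.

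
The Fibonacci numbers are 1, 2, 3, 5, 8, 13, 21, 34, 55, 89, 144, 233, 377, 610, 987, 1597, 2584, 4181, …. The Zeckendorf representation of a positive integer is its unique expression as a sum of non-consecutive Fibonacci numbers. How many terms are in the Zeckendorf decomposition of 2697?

4

2697: greatest Fibonacci not exceeding it is 2584, leaving 113
113: greatest Fibonacci not exceeding it is 89, leaving 24
24: greatest Fibonacci not exceeding it is 21, leaving 3
3: greatest Fibonacci not exceeding it is 3, leaving 0
2697 = 2584 + 89 + 21 + 3, which has 4 terms.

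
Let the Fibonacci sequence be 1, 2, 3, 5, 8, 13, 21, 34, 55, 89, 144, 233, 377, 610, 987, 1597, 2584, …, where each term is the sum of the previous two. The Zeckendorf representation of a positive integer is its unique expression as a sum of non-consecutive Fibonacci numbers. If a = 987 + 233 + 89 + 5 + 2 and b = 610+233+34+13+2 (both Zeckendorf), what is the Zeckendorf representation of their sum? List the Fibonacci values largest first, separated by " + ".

1597 + 610 + 1

The two numbers are 1316 and 892, so their sum is 2208.
take 1597 (≤ 2208); 2208 − 1597 = 611
take 610 (≤ 611); 611 − 610 = 1
take 1 (≤ 1); 1 − 1 = 0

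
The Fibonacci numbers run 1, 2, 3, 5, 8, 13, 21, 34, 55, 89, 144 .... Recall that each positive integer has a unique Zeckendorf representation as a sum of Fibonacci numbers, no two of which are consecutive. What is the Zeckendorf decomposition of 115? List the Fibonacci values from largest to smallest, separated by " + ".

89 + 21 + 5

take 89 (≤ 115); 115 − 89 = 26
take 21 (≤ 26); 26 − 21 = 5
take 5 (≤ 5); 5 − 5 = 0
So 115 = 89 + 21 + 5, with no two terms consecutive in the sequence.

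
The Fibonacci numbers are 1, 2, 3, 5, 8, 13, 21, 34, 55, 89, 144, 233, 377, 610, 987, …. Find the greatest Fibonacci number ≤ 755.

610 ≤ 755 < 987, so the largest Fibonacci number not exceeding 755 is 610.

610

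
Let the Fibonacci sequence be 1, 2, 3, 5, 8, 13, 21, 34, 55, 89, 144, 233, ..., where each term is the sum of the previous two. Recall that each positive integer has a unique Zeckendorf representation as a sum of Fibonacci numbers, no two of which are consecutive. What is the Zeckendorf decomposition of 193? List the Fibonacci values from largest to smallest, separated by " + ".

144 + 34 + 13 + 2

193 − 144 = 49
49 − 34 = 15
15 − 13 = 2
2 − 2 = 0
So 193 = 144 + 34 + 13 + 2, with no two terms consecutive in the sequence.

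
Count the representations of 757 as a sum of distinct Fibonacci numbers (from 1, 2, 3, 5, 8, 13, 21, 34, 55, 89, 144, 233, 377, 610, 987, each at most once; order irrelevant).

Each representation comes from the Zeckendorf form by replacing some F_k with F_{k−1} + F_{k−2} where possible.
757 = 610+144+3 = 610+144+2+1 = 610+89+55+3 = 377+233+144+3 = … (14 more), for 18 in all.

18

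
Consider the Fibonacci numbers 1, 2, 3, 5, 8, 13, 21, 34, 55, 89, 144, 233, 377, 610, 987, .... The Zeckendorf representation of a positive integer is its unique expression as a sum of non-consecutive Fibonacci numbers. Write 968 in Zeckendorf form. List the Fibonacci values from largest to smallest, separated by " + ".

610 + 233 + 89 + 34 + 2

largest Fibonacci ≤ 968 is 610; 968 − 610 = 358
largest Fibonacci ≤ 358 is 233; 358 − 233 = 125
largest Fibonacci ≤ 125 is 89; 125 − 89 = 36
largest Fibonacci ≤ 36 is 34; 36 − 34 = 2
largest Fibonacci ≤ 2 is 2; 2 − 2 = 0
So 968 = 610 + 233 + 89 + 34 + 2, with no two terms consecutive in the sequence.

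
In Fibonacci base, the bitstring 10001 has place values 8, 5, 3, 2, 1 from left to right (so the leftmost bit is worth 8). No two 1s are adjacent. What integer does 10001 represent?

Summing the place values of the 1 bits: 8 + 1 = 9.

9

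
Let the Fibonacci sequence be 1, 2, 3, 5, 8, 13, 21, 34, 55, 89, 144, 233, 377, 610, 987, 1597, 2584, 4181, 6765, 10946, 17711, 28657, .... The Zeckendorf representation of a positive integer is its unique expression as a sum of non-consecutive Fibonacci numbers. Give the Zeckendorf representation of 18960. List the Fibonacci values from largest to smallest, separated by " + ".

17711 + 987 + 233 + 21 + 8

Repeatedly subtract the largest Fibonacci number that fits:
18960 − 17711 = 1249
1249 − 987 = 262
262 − 233 = 29
29 − 21 = 8
8 − 8 = 0
So 18960 = 17711 + 987 + 233 + 21 + 8, with no two terms consecutive in the sequence.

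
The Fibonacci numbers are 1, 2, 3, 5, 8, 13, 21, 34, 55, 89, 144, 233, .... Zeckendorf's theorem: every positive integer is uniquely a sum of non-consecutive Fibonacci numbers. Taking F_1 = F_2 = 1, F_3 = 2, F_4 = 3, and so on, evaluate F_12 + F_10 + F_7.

212

F_12 + F_10 + F_7 = 144 + 55 + 13 = 212.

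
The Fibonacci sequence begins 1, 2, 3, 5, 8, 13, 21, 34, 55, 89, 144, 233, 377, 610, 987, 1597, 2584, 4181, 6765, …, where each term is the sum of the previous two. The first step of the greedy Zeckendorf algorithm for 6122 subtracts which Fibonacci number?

4181 ≤ 6122 < 6765, so the largest Fibonacci number not exceeding 6122 is 4181.

4181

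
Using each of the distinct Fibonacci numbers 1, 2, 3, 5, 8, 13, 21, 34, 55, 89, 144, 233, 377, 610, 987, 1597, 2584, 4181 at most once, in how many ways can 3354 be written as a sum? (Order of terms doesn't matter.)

Each representation comes from the Zeckendorf form by replacing some F_k with F_{k−1} + F_{k−2} where possible.
3354 = 2584+610+144+13+3 = 2584+610+144+13+2+1 = 2584+610+144+8+5+3 = … (45 more), for 48 in all.

48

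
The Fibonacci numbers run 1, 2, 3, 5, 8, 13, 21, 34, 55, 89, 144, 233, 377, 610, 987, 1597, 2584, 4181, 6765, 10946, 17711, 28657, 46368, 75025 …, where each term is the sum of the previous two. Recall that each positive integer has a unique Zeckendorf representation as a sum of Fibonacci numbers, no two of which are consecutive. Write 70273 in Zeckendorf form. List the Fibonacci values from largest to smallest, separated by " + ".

46368 + 17711 + 4181 + 1597 + 377 + 34 + 5

Greedily peel off the largest Fibonacci term at each step:
46368 ≤ 70273 < 75025, so take 46368; remainder 23905
17711 ≤ 23905 < 28657, so take 17711; remainder 6194
4181 ≤ 6194 < 6765, so take 4181; remainder 2013
1597 ≤ 2013 < 2584, so take 1597; remainder 416
377 ≤ 416 < 610, so take 377; remainder 39
34 ≤ 39 < 55, so take 34; remainder 5
5 ≤ 5 < 8, so take 5; remainder 0
So 70273 = 46368 + 17711 + 4181 + 1597 + 377 + 34 + 5, with no two terms consecutive in the sequence.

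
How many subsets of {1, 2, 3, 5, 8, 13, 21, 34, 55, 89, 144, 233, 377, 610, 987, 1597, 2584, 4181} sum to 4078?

Starting from the Zeckendorf form and repeatedly splitting a term F_k into F_{k−1} + F_{k−2} (when neither is already used) reaches every representation.
4078 = 2584+987+377+89+34+5+2 = 2584+987+377+89+21+13+5+2 = 2584+987+233+144+89+34+5+2 = … (9 more), for 12 in all.

12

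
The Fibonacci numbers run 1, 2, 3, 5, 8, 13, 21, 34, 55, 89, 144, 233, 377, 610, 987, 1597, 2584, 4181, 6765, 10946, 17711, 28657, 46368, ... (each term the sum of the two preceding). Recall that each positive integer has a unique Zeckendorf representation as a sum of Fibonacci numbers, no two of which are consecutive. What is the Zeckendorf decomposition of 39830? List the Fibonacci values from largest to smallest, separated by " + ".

28657 ≤ 39830 < 46368, so take 28657; remainder 11173
10946 ≤ 11173 < 17711, so take 10946; remainder 227
144 ≤ 227 < 233, so take 144; remainder 83
55 ≤ 83 < 89, so take 55; remainder 28
21 ≤ 28 < 34, so take 21; remainder 7
5 ≤ 7 < 8, so take 5; remainder 2
2 ≤ 2 < 3, so take 2; remainder 0
So 39830 = 28657 + 10946 + 144 + 55 + 21 + 5 + 2, with no two terms consecutive in the sequence.

28657 + 10946 + 144 + 55 + 21 + 5 + 2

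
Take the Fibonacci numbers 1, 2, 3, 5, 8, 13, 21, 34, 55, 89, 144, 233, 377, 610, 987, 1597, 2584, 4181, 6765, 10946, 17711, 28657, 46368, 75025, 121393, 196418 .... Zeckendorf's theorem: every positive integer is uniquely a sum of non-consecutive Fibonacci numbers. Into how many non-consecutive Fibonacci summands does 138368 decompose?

7

Repeatedly subtract the largest Fibonacci number that fits:
138368 − 121393 = 16975
16975 − 10946 = 6029
6029 − 4181 = 1848
1848 − 1597 = 251
251 − 233 = 18
18 − 13 = 5
5 − 5 = 0
138368 = 121393 + 10946 + 4181 + 1597 + 233 + 13 + 5, which has 7 terms.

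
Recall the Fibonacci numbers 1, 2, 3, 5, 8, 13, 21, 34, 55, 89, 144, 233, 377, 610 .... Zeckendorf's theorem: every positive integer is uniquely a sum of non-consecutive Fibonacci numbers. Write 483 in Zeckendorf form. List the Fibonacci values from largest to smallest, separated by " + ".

377 + 89 + 13 + 3 + 1

Repeatedly subtract the largest Fibonacci number that fits:
377 ≤ 483 < 610, so take 377; remainder 106
89 ≤ 106 < 144, so take 89; remainder 17
13 ≤ 17 < 21, so take 13; remainder 4
3 ≤ 4 < 5, so take 3; remainder 1
1 ≤ 1 < 2, so take 1; remainder 0
So 483 = 377 + 89 + 13 + 3 + 1, with no two terms consecutive in the sequence.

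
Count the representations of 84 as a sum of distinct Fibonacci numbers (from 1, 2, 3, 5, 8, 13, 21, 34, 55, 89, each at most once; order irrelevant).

84 = 55+21+8 = 55+21+5+3 = 55+21+5+2+1 = 55+13+8+5+3 = … (3 more), for 7 in all.

7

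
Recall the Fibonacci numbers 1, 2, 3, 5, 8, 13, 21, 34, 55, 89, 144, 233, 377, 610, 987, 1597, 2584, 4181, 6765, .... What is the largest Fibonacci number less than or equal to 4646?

4181 ≤ 4646 < 6765, so the largest Fibonacci number not exceeding 4646 is 4181.

4181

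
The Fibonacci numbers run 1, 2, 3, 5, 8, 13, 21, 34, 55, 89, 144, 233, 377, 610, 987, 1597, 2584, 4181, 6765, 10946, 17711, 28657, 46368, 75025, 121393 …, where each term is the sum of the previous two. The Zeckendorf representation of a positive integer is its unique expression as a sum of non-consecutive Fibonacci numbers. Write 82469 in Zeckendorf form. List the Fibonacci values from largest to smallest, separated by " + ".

largest Fibonacci ≤ 82469 is 75025; 82469 − 75025 = 7444
largest Fibonacci ≤ 7444 is 6765; 7444 − 6765 = 679
largest Fibonacci ≤ 679 is 610; 679 − 610 = 69
largest Fibonacci ≤ 69 is 55; 69 − 55 = 14
largest Fibonacci ≤ 14 is 13; 14 − 13 = 1
largest Fibonacci ≤ 1 is 1; 1 − 1 = 0
So 82469 = 75025 + 6765 + 610 + 55 + 13 + 1, with no two terms consecutive in the sequence.

75025 + 6765 + 610 + 55 + 13 + 1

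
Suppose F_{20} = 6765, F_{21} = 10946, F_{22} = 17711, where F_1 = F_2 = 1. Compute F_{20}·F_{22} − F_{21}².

-1

6765·17711 − 10946² = 119814915 − 119814916 = -1. (Cassini's identity: F_{k−1}F_{k+1} − F_k² = (−1)^k.)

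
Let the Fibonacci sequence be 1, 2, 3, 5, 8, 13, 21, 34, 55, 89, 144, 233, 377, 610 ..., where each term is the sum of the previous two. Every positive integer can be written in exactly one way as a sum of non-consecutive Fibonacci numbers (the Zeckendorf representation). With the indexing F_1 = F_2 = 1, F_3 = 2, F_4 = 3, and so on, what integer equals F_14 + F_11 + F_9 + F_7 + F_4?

516

F_14 + F_11 + F_9 + F_7 + F_4 = 377 + 89 + 34 + 13 + 3 = 516.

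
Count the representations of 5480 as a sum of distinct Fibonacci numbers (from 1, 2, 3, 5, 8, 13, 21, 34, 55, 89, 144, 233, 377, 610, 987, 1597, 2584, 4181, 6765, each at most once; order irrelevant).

64

Starting from the Zeckendorf form and repeatedly splitting a term F_k into F_{k−1} + F_{k−2} (when neither is already used) reaches every representation.
5480 = 4181+987+233+55+21+3 = 4181+987+233+55+21+2+1 = 4181+987+233+55+13+8+3 = … (61 more), for 64 in all.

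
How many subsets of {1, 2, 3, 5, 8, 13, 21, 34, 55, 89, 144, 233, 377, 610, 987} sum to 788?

788 = 610+144+34 = 610+144+21+13 = 610+89+55+34 = 377+233+144+34 = … (12 more), for 16 in all.

16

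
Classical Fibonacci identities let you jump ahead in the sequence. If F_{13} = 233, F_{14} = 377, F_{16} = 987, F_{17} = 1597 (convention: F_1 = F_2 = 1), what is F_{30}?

By the addition formula F_{m+n} = F_m F_{n+1} + F_{m−1} F_n with m=14, n=16: F_{30} = 377·1597 + 233·987 = 602069 + 229971 = 832040.

832040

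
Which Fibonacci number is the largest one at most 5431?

4181 ≤ 5431 < 6765, so the largest Fibonacci number not exceeding 5431 is 4181.

4181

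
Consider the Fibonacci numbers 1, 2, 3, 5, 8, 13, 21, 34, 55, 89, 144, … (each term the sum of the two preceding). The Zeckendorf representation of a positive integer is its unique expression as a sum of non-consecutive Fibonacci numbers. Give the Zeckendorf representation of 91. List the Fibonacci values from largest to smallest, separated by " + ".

89 + 2

Greedily peel off the largest Fibonacci term at each step:
subtract 89 from 91: 2 remains
subtract 2 from 2: 0 remains
So 91 = 89 + 2, with no two terms consecutive in the sequence.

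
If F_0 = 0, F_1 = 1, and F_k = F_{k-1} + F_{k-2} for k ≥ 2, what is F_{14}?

377

Iterating the recurrence up to F_{9} = 34 and F_{8} = 21:
F_{10} = F_{9} + F_{8} = 34 + 21 = 55
F_{11} = F_{10} + F_{9} = 55 + 34 = 89
F_{12} = F_{11} + F_{10} = 89 + 55 = 144
F_{13} = F_{12} + F_{11} = 144 + 89 = 233
F_{14} = F_{13} + F_{12} = 233 + 144 = 377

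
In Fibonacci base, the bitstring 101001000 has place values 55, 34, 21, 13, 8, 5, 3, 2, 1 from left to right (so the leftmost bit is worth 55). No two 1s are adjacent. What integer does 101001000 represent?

Summing the place values of the 1 bits: 55 + 21 + 5 = 81.

81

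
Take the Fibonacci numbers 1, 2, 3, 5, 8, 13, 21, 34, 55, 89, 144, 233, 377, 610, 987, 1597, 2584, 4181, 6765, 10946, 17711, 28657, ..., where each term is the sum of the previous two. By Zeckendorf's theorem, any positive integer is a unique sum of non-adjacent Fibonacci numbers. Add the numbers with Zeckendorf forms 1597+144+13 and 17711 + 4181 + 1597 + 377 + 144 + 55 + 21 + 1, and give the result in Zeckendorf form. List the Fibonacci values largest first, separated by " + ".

The two numbers are 1754 and 24087, so their sum is 25841.
Greedy algorithm:
subtract 17711 from 25841: 8130 remains
subtract 6765 from 8130: 1365 remains
subtract 987 from 1365: 378 remains
subtract 377 from 378: 1 remains
subtract 1 from 1: 0 remains

17711 + 6765 + 987 + 377 + 1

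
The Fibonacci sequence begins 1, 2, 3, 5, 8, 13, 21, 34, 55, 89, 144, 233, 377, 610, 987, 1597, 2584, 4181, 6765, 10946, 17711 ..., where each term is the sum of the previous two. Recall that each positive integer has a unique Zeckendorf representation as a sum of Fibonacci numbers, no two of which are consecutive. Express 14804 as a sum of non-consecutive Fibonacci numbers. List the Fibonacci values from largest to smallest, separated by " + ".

Greedy algorithm:
14804: greatest Fibonacci not exceeding it is 10946, leaving 3858
3858: greatest Fibonacci not exceeding it is 2584, leaving 1274
1274: greatest Fibonacci not exceeding it is 987, leaving 287
287: greatest Fibonacci not exceeding it is 233, leaving 54
54: greatest Fibonacci not exceeding it is 34, leaving 20
20: greatest Fibonacci not exceeding it is 13, leaving 7
7: greatest Fibonacci not exceeding it is 5, leaving 2
2: greatest Fibonacci not exceeding it is 2, leaving 0
So 14804 = 10946 + 2584 + 987 + 233 + 34 + 13 + 5 + 2, with no two terms consecutive in the sequence.

10946 + 2584 + 987 + 233 + 34 + 13 + 5 + 2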